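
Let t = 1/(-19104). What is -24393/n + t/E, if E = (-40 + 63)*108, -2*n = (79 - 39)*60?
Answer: 24115700351/1186358400 ≈ 20.328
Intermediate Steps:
t = -1/19104 ≈ -5.2345e-5
n = -1200 (n = -(79 - 39)*60/2 = -20*60 = -½*2400 = -1200)
E = 2484 (E = 23*108 = 2484)
-24393/n + t/E = -24393/(-1200) - 1/19104/2484 = -24393*(-1/1200) - 1/19104*1/2484 = 8131/400 - 1/47454336 = 24115700351/1186358400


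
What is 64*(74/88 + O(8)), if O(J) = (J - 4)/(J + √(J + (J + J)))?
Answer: 5776/55 - 64*√6/5 ≈ 73.665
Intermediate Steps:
O(J) = (-4 + J)/(J + √3*√J) (O(J) = (-4 + J)/(J + √(J + 2*J)) = (-4 + J)/(J + √(3*J)) = (-4 + J)/(J + √3*√J))
64*(74/88 + O(8)) = 64*(74/88 + (-4 + 8)/(8 + √3*√8)) = 64*(74*(1/88) + 4/(8 + √3*(2*√2))) = 64*(37/44 + 4/(8 + 2*√6)) = 592/11 + 256/(8 + 2*√6)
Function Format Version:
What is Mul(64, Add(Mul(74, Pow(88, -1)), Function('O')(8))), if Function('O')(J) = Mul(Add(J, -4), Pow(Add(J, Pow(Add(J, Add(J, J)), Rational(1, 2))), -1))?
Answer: Add(Rational(5776, 55), Mul(Rational(-64, 5), Pow(6, Rational(1, 2)))) ≈ 73.665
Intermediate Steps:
Function('O')(J) = Mul(Pow(Add(J, Mul(Pow(3, Rational(1, 2)), Pow(J, Rational(1, 2)))), -1), Add(-4, J)) (Function('O')(J) = Mul(Add(-4, J), Pow(Add(J, Pow(Add(J, Mul(2, J)), Rational(1, 2))), -1)) = Mul(Add(-4, J), Pow(Add(J, Pow(Mul(3, J), Rational(1, 2))), -1)) = Mul(Add(-4, J), Pow(Add(J, Mul(Pow(3, Rational(1, 2)), Pow(J, Rational(1, 2)))), -1)) = Mul(Pow(Add(J, Mul(Pow(3, Rational(1, 2)), Pow(J, Rational(1, 2)))), -1), Add(-4, J)))
Mul(64, Add(Mul(74, Pow(88, -1)), Function('O')(8))) = Mul(64, Add(Mul(74, Pow(88, -1)), Mul(Pow(Add(8, Mul(Pow(3, Rational(1, 2)), Pow(8, Rational(1, 2)))), -1), Add(-4, 8)))) = Mul(64, Add(Mul(74, Rational(1, 88)), Mul(Pow(Add(8, Mul(Pow(3, Rational(1, 2)), Mul(2, Pow(2, Rational(1, 2))))), -1), 4))) = Mul(64, Add(Rational(37, 44), Mul(Pow(Add(8, Mul(2, Pow(6, Rational(1, 2)))), -1), 4))) = Mul(64, Add(Rational(37, 44), Mul(4, Pow(Add(8, Mul(2, Pow(6, Rational(1, 2)))), -1)))) = Add(Rational(592, 11), Mul(256, Pow(Add(8, Mul(2, Pow(6, Rational(1, 2)))), -1)))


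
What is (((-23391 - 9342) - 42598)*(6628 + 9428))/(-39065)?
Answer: 1209514536/39065 ≈ 30962.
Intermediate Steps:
(((-23391 - 9342) - 42598)*(6628 + 9428))/(-39065) = ((-32733 - 42598)*16056)*(-1/39065) = -75331*16056*(-1/39065) = -1209514536*(-1/39065) = 1209514536/39065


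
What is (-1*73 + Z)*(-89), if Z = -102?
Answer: 15575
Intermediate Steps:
(-1*73 + Z)*(-89) = (-1*73 - 102)*(-89) = (-73 - 102)*(-89) = -175*(-89) = 15575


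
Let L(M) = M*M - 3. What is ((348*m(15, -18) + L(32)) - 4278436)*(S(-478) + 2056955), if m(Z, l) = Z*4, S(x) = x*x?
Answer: -9728051093865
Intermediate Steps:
S(x) = x²
m(Z, l) = 4*Z
L(M) = -3 + M² (L(M) = M² - 3 = -3 + M²)
((348*m(15, -18) + L(32)) - 4278436)*(S(-478) + 2056955) = ((348*(4*15) + (-3 + 32²)) - 4278436)*((-478)² + 2056955) = ((348*60 + (-3 + 1024)) - 4278436)*(228484 + 2056955) = ((20880 + 1021) - 4278436)*2285439 = (21901 - 4278436)*2285439 = -4256535*2285439 = -9728051093865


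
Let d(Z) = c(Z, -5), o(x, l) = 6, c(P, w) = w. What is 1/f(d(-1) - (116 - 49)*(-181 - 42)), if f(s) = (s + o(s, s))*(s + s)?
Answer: 1/446347424 ≈ 2.2404e-9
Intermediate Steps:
d(Z) = -5
f(s) = 2*s*(6 + s) (f(s) = (s + 6)*(s + s) = (6 + s)*(2*s) = 2*s*(6 + s))
1/f(d(-1) - (116 - 49)*(-181 - 42)) = 1/(2*(-5 - (116 - 49)*(-181 - 42))*(6 + (-5 - (116 - 49)*(-181 - 42)))) = 1/(2*(-5 - 67*(-223))*(6 + (-5 - 67*(-223)))) = 1/(2*(-5 - 1*(-14941))*(6 + (-5 - 1*(-14941)))) = 1/(2*(-5 + 14941)*(6 + (-5 + 14941))) = 1/(2*14936*(6 + 14936)) = 1/(2*14936*14942) = 1/446347424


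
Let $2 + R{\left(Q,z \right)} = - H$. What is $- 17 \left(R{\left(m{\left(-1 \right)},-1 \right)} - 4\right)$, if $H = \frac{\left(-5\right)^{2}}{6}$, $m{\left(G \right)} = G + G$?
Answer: $\frac{1037}{6} \approx 172.83$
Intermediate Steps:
$m{\left(G \right)} = 2 G$
$H = \frac{25}{6}$ ($H = 25 \cdot \frac{1}{6} = \frac{25}{6} \approx 4.1667$)
$R{\left(Q,z \right)} = - \frac{37}{6}$ ($R{\left(Q,z \right)} = -2 - \frac{25}{6} = - \frac{37}{6}$)
$- 17 \left(R{\left(m{\left(-1 \right)},-1 \right)} - 4\right) = - 17 \left(- \frac{37}{6} - 4\right) = \left(-17\right) \left(- \frac{61}{6}\right) = \frac{1037}{6}$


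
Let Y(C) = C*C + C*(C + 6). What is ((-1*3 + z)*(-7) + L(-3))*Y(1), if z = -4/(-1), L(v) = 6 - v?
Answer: 16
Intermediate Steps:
z = 4 (z = -4*(-1) = 4)
Y(C) = C² + C*(6 + C)
((-1*3 + z)*(-7) + L(-3))*Y(1) = ((-1*3 + 4)*(-7) + (6 - 1*(-3)))*(2*1*(3 + 1)) = ((-3 + 4)*(-7) + (6 + 3))*(2*1*4) = (1*(-7) + 9)*8 = (-7 + 9)*8 = 2*8 = 16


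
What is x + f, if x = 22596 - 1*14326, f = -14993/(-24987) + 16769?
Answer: 625664486/24987 ≈ 25040.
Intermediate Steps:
f = 419021996/24987 (f = -14993*(-1/24987) + 16769 = 14993/24987 + 16769 = 419021996/24987 ≈ 16770.)
x = 8270 (x = 22596 - 14326 = 8270)
x + f = 8270 + 419021996/24987 = 625664486/24987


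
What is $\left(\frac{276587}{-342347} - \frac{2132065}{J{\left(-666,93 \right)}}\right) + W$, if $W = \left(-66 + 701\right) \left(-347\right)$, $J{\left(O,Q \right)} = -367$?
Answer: $- \frac{26954638496279}{125641349} \approx -2.1454 \cdot 10^{5}$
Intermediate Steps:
$W = -220345$ ($W = 635 \left(-347\right) = -220345$)
$\left(\frac{276587}{-342347} - \frac{2132065}{J{\left(-666,93 \right)}}\right) + W = \left(\frac{276587}{-342347} - \frac{2132065}{-367}\right) - 220345 = \left(276587 \left(- \frac{1}{342347}\right) - - \frac{2132065}{367}\right) - 220345 = \left(- \frac{276587}{342347} + \frac{2132065}{367}\right) - 220345 = \frac{729804549126}{125641349} - 220345 = - \frac{26954638496279}{125641349}$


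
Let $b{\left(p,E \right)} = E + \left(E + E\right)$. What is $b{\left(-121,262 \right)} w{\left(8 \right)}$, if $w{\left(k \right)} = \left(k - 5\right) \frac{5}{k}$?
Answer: $\frac{5895}{4} \approx 1473.8$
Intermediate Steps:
$w{\left(k \right)} = \frac{5 \left(-5 + k\right)}{k}$ ($w{\left(k \right)} = \left(-5 + k\right) \frac{5}{k} = \frac{5 \left(-5 + k\right)}{k}$)
$b{\left(p,E \right)} = 3 E$ ($b{\left(p,E \right)} = E + 2 E = 3 E$)
$b{\left(-121,262 \right)} w{\left(8 \right)} = 3 \cdot 262 \left(5 - \frac{25}{8}\right) = 786 \left(5 - \frac{25}{8}\right) = 786 \cdot \frac{15}{8} = \frac{5895}{4}$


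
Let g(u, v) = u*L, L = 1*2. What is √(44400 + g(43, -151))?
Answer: √44486 ≈ 210.92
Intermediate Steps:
L = 2
g(u, v) = 2*u (g(u, v) = u*2 = 2*u)
√(44400 + g(43, -151)) = √(44400 + 2*43) = √(44400 + 86) = √44486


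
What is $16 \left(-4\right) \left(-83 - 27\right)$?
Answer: $7040$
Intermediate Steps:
$16 \left(-4\right) \left(-83 - 27\right) = \left(-64\right) \left(-110\right) = 7040$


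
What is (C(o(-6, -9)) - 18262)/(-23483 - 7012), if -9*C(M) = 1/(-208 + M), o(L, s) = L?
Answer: 35172611/58733370 ≈ 0.59885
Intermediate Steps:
C(M) = -1/(9*(-208 + M))
(C(o(-6, -9)) - 18262)/(-23483 - 7012) = (-1/(-1872 + 9*(-6)) - 18262)/(-23483 - 7012) = (-1/(-1872 - 54) - 18262)/(-30495) = (-1/(-1926) - 18262)*(-1/30495) = (-1*(-1/1926) - 18262)*(-1/30495) = (1/1926 - 18262)*(-1/30495) = -35172611/1926*(-1/30495) = 35172611/58733370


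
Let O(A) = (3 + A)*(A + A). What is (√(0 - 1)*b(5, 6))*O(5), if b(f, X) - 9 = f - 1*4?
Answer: 800*I ≈ 800.0*I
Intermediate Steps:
b(f, X) = 5 + f (b(f, X) = 9 + (f - 1*4) = 9 + (f - 4) = 9 + (-4 + f) = 5 + f)
O(A) = 2*A*(3 + A) (O(A) = (3 + A)*(2*A) = 2*A*(3 + A))
(√(0 - 1)*b(5, 6))*O(5) = (√(0 - 1)*(5 + 5))*(2*5*(3 + 5)) = (√(-1)*10)*(2*5*8) = (I*10)*80 = (10*I)*80 = 800*I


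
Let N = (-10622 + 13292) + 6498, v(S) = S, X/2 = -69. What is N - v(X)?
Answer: 9306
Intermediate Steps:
X = -138 (X = 2*(-69) = -138)
N = 9168 (N = 2670 + 6498 = 9168)
N - v(X) = 9168 - 1*(-138) = 9168 + 138 = 9306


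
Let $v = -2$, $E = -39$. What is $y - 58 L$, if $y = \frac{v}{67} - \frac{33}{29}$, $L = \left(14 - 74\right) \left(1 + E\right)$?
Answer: $- \frac{256944589}{1943} \approx -1.3224 \cdot 10^{5}$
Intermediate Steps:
$L = 2280$ ($L = \left(14 - 74\right) \left(1 - 39\right) = \left(-60\right) \left(-38\right) = 2280$)
$y = - \frac{2269}{1943}$ ($y = - \frac{2}{67} - \frac{33}{29} = - \frac{2269}{1943} \approx -1.1678$)
$y - 58 L = - \frac{2269}{1943} - 132240 = - \frac{256944589}{1943}$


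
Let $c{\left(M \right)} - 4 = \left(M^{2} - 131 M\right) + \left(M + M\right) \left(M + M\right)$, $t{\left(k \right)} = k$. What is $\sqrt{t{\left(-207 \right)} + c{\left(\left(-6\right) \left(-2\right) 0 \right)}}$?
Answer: $i \sqrt{203} \approx 14.248 i$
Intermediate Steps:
$c{\left(M \right)} = 4 - 131 M + 5 M^{2}$ ($c{\left(M \right)} = 4 + \left(\left(M^{2} - 131 M\right) + \left(M + M\right) \left(M + M\right)\right) = 4 + \left(\left(M^{2} - 131 M\right) + 2 M 2 M\right) = 4 + \left(\left(M^{2} - 131 M\right) + 4 M^{2}\right) = 4 + \left(- 131 M + 5 M^{2}\right) = 4 - 131 M + 5 M^{2}$)
$\sqrt{t{\left(-207 \right)} + c{\left(\left(-6\right) \left(-2\right) 0 \right)}} = \sqrt{-207 + \left(4 - 131 \left(-6\right) \left(-2\right) 0 + 5 \left(\left(-6\right) \left(-2\right) 0\right)^{2}\right)} = \sqrt{-207 + \left(4 - 131 \cdot 12 \cdot 0 + 5 \left(12 \cdot 0\right)^{2}\right)} = \sqrt{-207 + \left(4 - 0 + 5 \cdot 0^{2}\right)} = \sqrt{-207 + \left(4 + 0 + 5 \cdot 0\right)} = \sqrt{-207 + \left(4 + 0 + 0\right)} = \sqrt{-207 + 4} = \sqrt{-203} = i \sqrt{203}$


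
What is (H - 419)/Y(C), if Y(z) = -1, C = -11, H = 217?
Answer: 202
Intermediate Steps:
(H - 419)/Y(C) = (217 - 419)/(-1) = -202*(-1) = 202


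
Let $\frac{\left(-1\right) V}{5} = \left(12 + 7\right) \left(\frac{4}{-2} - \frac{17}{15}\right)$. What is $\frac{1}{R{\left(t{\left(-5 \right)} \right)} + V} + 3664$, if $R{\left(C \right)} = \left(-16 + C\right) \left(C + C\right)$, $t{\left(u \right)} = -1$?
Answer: $\frac{3645683}{995} \approx 3664.0$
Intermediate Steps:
$V = \frac{893}{3}$ ($V = - 5 \left(12 + 7\right) \left(\frac{4}{-2} - \frac{17}{15}\right) = - 5 \cdot 19 \left(4 \left(- \frac{1}{2}\right) - \frac{17}{15}\right) = - 5 \cdot 19 \left(-2 - \frac{17}{15}\right) = - 5 \cdot 19 \left(- \frac{47}{15}\right) = \left(-5\right) \left(- \frac{893}{15}\right) = \frac{893}{3} \approx 297.67$)
$R{\left(C \right)} = 2 C \left(-16 + C\right)$ ($R{\left(C \right)} = \left(-16 + C\right) 2 C = 2 C \left(-16 + C\right)$)
$\frac{1}{R{\left(t{\left(-5 \right)} \right)} + V} + 3664 = \frac{1}{2 \left(-1\right) \left(-16 - 1\right) + \frac{893}{3}} + 3664 = \frac{1}{2 \left(-1\right) \left(-17\right) + \frac{893}{3}} + 3664 = \frac{1}{34 + \frac{893}{3}} + 3664 = \frac{1}{\frac{995}{3}} + 3664 = \frac{3}{995} + 3664 = \frac{3645683}{995}$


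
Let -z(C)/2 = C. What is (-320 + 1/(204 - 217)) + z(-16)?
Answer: -3745/13 ≈ -288.08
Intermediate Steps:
z(C) = -2*C
(-320 + 1/(204 - 217)) + z(-16) = (-320 + 1/(204 - 217)) - 2*(-16) = (-320 + 1/(-13)) + 32 = (-320 - 1/13) + 32 = -4161/13 + 32 = -3745/13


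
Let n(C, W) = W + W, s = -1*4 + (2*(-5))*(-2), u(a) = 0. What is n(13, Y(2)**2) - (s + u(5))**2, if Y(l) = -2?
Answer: -248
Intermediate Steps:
s = 16 (s = -4 - 10*(-2) = -4 + 20 = 16)
n(C, W) = 2*W
n(13, Y(2)**2) - (s + u(5))**2 = 2*(-2)**2 - (16 + 0)**2 = 2*4 - 1*16**2 = 8 - 1*256 = 8 - 256 = -248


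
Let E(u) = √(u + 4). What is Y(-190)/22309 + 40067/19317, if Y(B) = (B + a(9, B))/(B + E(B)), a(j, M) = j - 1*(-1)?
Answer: 16217536197229/7818597996279 + 90*I*√186/404752187 ≈ 2.0742 + 3.0326e-6*I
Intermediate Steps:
a(j, M) = 1 + j (a(j, M) = j + 1 = 1 + j)
E(u) = √(4 + u)
Y(B) = (10 + B)/(B + √(4 + B)) (Y(B) = (B + (1 + 9))/(B + √(4 + B)) = (B + 10)/(B + √(4 + B)) = (10 + B)/(B + √(4 + B)))
Y(-190)/22309 + 40067/19317 = ((10 - 190)/(-190 + √(4 - 190)))/22309 + 40067/19317 = (-180/(-190 + √(-186)))*(1/22309) + 40067*(1/19317) = (-180/(-190 + I*√186))*(1/22309) + 40067/19317 = -180/(-190 + I*√186)*(1/22309) + 40067/19317 = -180/(22309*(-190 + I*√186)) + 40067/19317 = 40067/19317 - 180/(22309*(-190 + I*√186))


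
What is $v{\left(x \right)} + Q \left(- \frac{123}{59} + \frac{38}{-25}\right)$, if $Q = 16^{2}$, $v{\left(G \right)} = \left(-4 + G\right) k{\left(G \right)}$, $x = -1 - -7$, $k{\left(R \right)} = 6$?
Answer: $- \frac{1343452}{1475} \approx -910.81$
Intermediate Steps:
$x = 6$ ($x = -1 + 7 = 6$)
$v{\left(G \right)} = -24 + 6 G$ ($v{\left(G \right)} = \left(-4 + G\right) 6 = -24 + 6 G$)
$Q = 256$
$v{\left(x \right)} + Q \left(- \frac{123}{59} + \frac{38}{-25}\right) = \left(-24 + 6 \cdot 6\right) + 256 \left(- \frac{123}{59} + \frac{38}{-25}\right) = \left(-24 + 36\right) + 256 \left(\left(-123\right) \frac{1}{59} + 38 \left(- \frac{1}{25}\right)\right) = 12 + 256 \left(- \frac{123}{59} - \frac{38}{25}\right) = 12 + 256 \left(- \frac{5317}{1475}\right) = 12 - \frac{1361152}{1475} = - \frac{1343452}{1475}$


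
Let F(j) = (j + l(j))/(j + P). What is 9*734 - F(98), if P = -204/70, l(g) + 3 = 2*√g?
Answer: 21981443/3328 - 245*√2/1664 ≈ 6604.8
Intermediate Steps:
l(g) = -3 + 2*√g
P = -102/35 (P = -204*1/70 = -102/35 ≈ -2.9143)
F(j) = (-3 + j + 2*√j)/(-102/35 + j) (F(j) = (j + (-3 + 2*√j))/(j - 102/35) = (-3 + j + 2*√j)/(-102/35 + j))
9*734 - F(98) = 9*734 - 35*(-3 + 98 + 2*√98)/(-102 + 35*98) = 6606 - 35*(-3 + 98 + 2*(7*√2))/(-102 + 3430) = 6606 - 35*(-3 + 98 + 14*√2)/3328 = 6606 - 35*(95 + 14*√2)/3328 = 6606 - (3325/3328 + 245*√2/1664) = 6606 + (-3325/3328 - 245*√2/1664) = 21981443/3328 - 245*√2/1664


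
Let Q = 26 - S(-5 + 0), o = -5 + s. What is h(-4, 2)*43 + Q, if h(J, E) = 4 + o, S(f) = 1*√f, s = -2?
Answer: -103 - I*√5 ≈ -103.0 - 2.2361*I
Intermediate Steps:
S(f) = √f
o = -7 (o = -5 - 2 = -7)
h(J, E) = -3 (h(J, E) = 4 - 7 = -3)
Q = 26 - I*√5 (Q = 26 - √(-5 + 0) = 26 - √(-5) = 26 - I*√5 ≈ 26.0 - 2.2361*I)
h(-4, 2)*43 + Q = -3*43 + (26 - I*√5) = -129 + (26 - I*√5) = -103 - I*√5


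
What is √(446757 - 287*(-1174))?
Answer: √783695 ≈ 885.27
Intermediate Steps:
√(446757 - 287*(-1174)) = √(446757 + 336938) = √783695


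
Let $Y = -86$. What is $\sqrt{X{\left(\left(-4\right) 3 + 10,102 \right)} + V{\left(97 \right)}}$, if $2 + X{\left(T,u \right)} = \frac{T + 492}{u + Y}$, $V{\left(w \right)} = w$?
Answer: $\frac{\sqrt{2010}}{4} \approx 11.208$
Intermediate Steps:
$X{\left(T,u \right)} = -2 + \frac{492 + T}{-86 + u}$ ($X{\left(T,u \right)} = -2 + \frac{T + 492}{u - 86} = -2 + \frac{492 + T}{-86 + u}$)
$\sqrt{X{\left(\left(-4\right) 3 + 10,102 \right)} + V{\left(97 \right)}} = \sqrt{\frac{664 + \left(\left(-4\right) 3 + 10\right) - 204}{-86 + 102} + 97} = \sqrt{\frac{664 + \left(-12 + 10\right) - 204}{16} + 97} = \sqrt{\frac{664 - 2 - 204}{16} + 97} = \sqrt{\frac{1}{16} \cdot 458 + 97} = \sqrt{\frac{229}{8} + 97} = \sqrt{\frac{1005}{8}} = \frac{\sqrt{2010}}{4}$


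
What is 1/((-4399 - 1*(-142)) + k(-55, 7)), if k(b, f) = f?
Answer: -1/4250 ≈ -0.00023529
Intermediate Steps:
1/((-4399 - 1*(-142)) + k(-55, 7)) = 1/((-4399 - 1*(-142)) + 7) = 1/((-4399 + 142) + 7) = 1/(-4257 + 7) = 1/(-4250) = -1/4250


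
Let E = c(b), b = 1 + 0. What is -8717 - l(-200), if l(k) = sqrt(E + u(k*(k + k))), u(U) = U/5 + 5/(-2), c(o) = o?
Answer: -8717 - 7*sqrt(1306)/2 ≈ -8843.5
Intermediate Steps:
b = 1
u(U) = -5/2 + U/5 (u(U) = U*(1/5) + 5*(-1/2) = U/5 - 5/2 = -5/2 + U/5)
E = 1
l(k) = sqrt(-3/2 + 2*k**2/5) (l(k) = sqrt(1 + (-5/2 + (k*(k + k))/5)) = sqrt(1 + (-5/2 + (k*(2*k))/5)) = sqrt(1 + (-5/2 + (2*k**2)/5)) = sqrt(1 + (-5/2 + 2*k**2/5)) = sqrt(-3/2 + 2*k**2/5))
-8717 - l(-200) = -8717 - sqrt(-150 + 40*(-200)**2)/10 = -8717 - sqrt(-150 + 40*40000)/10 = -8717 - sqrt(-150 + 1600000)/10 = -8717 - sqrt(1599850)/10 = -8717 - 35*sqrt(1306)/10 = -8717 - 7*sqrt(1306)/2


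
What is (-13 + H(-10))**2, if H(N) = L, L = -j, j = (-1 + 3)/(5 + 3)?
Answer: 2809/16 ≈ 175.56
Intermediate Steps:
j = 1/4 (j = 2/8 = 2*(1/8) = 1/4 ≈ 0.25000)
L = -1/4 (L = -1*1/4 = -1/4 ≈ -0.25000)
H(N) = -1/4
(-13 + H(-10))**2 = (-13 - 1/4)**2 = (-53/4)**2 = 2809/16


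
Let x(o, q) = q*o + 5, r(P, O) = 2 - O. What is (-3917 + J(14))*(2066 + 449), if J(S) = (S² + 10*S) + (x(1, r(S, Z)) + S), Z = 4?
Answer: -8963460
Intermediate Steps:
x(o, q) = 5 + o*q (x(o, q) = o*q + 5 = 5 + o*q)
J(S) = 3 + S² + 11*S (J(S) = (S² + 10*S) + ((5 + 1*(2 - 1*4)) + S) = (S² + 10*S) + ((5 + 1*(2 - 4)) + S) = (S² + 10*S) + ((5 + 1*(-2)) + S) = (S² + 10*S) + ((5 - 2) + S) = (S² + 10*S) + (3 + S) = 3 + S² + 11*S)
(-3917 + J(14))*(2066 + 449) = (-3917 + (3 + 14² + 11*14))*(2066 + 449) = (-3917 + (3 + 196 + 154))*2515 = (-3917 + 353)*2515 = -3564*2515 = -8963460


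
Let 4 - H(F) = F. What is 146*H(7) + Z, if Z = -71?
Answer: -509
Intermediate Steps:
H(F) = 4 - F
146*H(7) + Z = 146*(4 - 1*7) - 71 = 146*(4 - 7) - 71 = 146*(-3) - 71 = -438 - 71 = -509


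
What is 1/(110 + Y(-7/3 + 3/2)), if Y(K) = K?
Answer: 6/655 ≈ 0.0091603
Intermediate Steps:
1/(110 + Y(-7/3 + 3/2)) = 1/(110 + (-7/3 + 3/2)) = 1/(110 - ⅚) = 1/(655/6) = 6/655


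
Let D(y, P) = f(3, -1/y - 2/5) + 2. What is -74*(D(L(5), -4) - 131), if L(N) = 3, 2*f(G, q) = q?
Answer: 143597/15 ≈ 9573.1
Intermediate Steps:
f(G, q) = q/2
D(y, P) = 9/5 - 1/(2*y) (D(y, P) = (-1/y - 2/5)/2 + 2 = (-2/5 - 1/y)/2 + 2 = (-1/5 - 1/(2*y)) + 2 = 9/5 - 1/(2*y))
-74*(D(L(5), -4) - 131) = -74*((1/10)*(-5 + 18*3)/3 - 131) = -74*((1/10)*(1/3)*(-5 + 54) - 131) = -74*((1/10)*(1/3)*49 - 131) = -74*(49/30 - 131) = -74*(-3881/30) = 143597/15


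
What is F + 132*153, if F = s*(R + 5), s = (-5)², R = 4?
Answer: 20421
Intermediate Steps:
s = 25
F = 225 (F = 25*(4 + 5) = 25*9 = 225)
F + 132*153 = 225 + 132*153 = 225 + 20196 = 20421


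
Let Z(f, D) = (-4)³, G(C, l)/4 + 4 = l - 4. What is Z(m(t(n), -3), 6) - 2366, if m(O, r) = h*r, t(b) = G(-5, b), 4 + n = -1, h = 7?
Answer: -2430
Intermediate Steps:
n = -5 (n = -4 - 1 = -5)
G(C, l) = -32 + 4*l (G(C, l) = -16 + 4*(l - 4) = -16 + 4*(-4 + l) = -16 + (-16 + 4*l) = -32 + 4*l)
t(b) = -32 + 4*b
m(O, r) = 7*r
Z(f, D) = -64
Z(m(t(n), -3), 6) - 2366 = -64 - 2366 = -2430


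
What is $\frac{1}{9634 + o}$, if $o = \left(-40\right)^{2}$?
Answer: $\frac{1}{11234} \approx 8.9015 \cdot 10^{-5}$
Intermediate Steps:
$o = 1600$
$\frac{1}{9634 + o} = \frac{1}{9634 + 1600} = \frac{1}{11234}$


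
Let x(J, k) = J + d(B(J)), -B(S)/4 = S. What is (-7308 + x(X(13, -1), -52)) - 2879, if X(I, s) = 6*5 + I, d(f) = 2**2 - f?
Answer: -9968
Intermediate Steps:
B(S) = -4*S
d(f) = 4 - f
X(I, s) = 30 + I
x(J, k) = 4 + 5*J (x(J, k) = J + (4 - (-4)*J) = J + (4 + 4*J) = 4 + 5*J)
(-7308 + x(X(13, -1), -52)) - 2879 = (-7308 + (4 + 5*(30 + 13))) - 2879 = (-7308 + (4 + 5*43)) - 2879 = (-7308 + (4 + 215)) - 2879 = (-7308 + 219) - 2879 = -7089 - 2879 = -9968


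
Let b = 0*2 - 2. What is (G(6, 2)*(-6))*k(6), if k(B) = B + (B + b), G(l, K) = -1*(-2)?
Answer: -120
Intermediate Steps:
b = -2 (b = 0 - 2 = -2)
G(l, K) = 2
k(B) = -2 + 2*B (k(B) = B + (B - 2) = B + (-2 + B) = -2 + 2*B)
(G(6, 2)*(-6))*k(6) = (2*(-6))*(-2 + 2*6) = -12*(-2 + 12) = -12*10 = -120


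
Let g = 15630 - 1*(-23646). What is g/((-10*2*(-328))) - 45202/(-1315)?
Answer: 17408653/431320 ≈ 40.361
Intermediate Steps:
g = 39276 (g = 15630 + 23646 = 39276)
g/((-10*2*(-328))) - 45202/(-1315) = 39276/((-10*2*(-328))) - 45202/(-1315) = 39276/((-20*(-328))) - 45202*(-1/1315) = 39276/6560 + 45202/1315 = 39276*(1/6560) + 45202/1315 = 9819/1640 + 45202/1315 = 17408653/431320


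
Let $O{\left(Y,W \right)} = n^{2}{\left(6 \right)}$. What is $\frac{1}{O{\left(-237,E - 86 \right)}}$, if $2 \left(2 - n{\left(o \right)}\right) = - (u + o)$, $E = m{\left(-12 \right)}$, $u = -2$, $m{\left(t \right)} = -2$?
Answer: $\frac{1}{16} \approx 0.0625$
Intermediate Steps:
$E = -2$
$n{\left(o \right)} = 1 + \frac{o}{2}$ ($n{\left(o \right)} = 2 - \frac{\left(-1\right) \left(-2 + o\right)}{2} = 2 - \frac{2 - o}{2} = 2 + \left(-1 + \frac{o}{2}\right) = 1 + \frac{o}{2}$)
$O{\left(Y,W \right)} = 16$ ($O{\left(Y,W \right)} = \left(1 + \frac{1}{2} \cdot 6\right)^{2} = \left(1 + 3\right)^{2} = 4^{2} = 16$)
$\frac{1}{O{\left(-237,E - 86 \right)}} = \frac{1}{16}$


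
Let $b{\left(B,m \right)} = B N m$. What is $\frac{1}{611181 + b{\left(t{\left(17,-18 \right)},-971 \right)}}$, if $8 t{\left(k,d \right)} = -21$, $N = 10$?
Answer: $\frac{4}{2546679} \approx 1.5707 \cdot 10^{-6}$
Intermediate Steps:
$t{\left(k,d \right)} = - \frac{21}{8}$ ($t{\left(k,d \right)} = \frac{1}{8} \left(-21\right) = - \frac{21}{8}$)
$b{\left(B,m \right)} = 10 B m$ ($b{\left(B,m \right)} = B 10 m = 10 B m$)
$\frac{1}{611181 + b{\left(t{\left(17,-18 \right)},-971 \right)}} = \frac{1}{611181 + 10 \left(- \frac{21}{8}\right) \left(-971\right)} = \frac{1}{611181 + \frac{101955}{4}} = \frac{1}{\frac{2546679}{4}} = \frac{4}{2546679}$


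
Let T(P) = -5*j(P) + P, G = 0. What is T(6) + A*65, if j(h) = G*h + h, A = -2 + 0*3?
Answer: -154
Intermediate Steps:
A = -2 (A = -2 + 0 = -2)
j(h) = h (j(h) = 0*h + h = 0 + h = h)
T(P) = -4*P (T(P) = -5*P + P = -4*P)
T(6) + A*65 = -4*6 - 2*65 = -24 - 130 = -154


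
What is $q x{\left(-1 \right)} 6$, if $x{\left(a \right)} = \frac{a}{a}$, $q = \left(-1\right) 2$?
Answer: $-12$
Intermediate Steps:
$q = -2$
$x{\left(a \right)} = 1$
$q x{\left(-1 \right)} 6 = \left(-2\right) 1 \cdot 6 = \left(-2\right) 6 = -12$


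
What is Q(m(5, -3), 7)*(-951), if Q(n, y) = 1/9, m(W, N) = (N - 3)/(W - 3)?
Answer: -317/3 ≈ -105.67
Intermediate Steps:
m(W, N) = (-3 + N)/(-3 + W)
Q(n, y) = ⅑
Q(m(5, -3), 7)*(-951) = (⅑)*(-951) = -317/3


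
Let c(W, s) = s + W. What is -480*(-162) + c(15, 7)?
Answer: 77782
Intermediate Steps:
c(W, s) = W + s
-480*(-162) + c(15, 7) = -480*(-162) + (15 + 7) = 77760 + 22 = 77782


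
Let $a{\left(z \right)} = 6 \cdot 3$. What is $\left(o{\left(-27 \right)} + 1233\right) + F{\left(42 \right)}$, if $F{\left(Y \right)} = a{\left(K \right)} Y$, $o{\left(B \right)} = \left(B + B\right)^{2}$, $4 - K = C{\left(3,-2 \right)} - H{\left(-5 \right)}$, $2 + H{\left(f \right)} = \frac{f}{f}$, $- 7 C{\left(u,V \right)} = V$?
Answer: $4905$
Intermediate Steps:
$C{\left(u,V \right)} = - \frac{V}{7}$
$H{\left(f \right)} = -1$ ($H{\left(f \right)} = -2 + \frac{f}{f} = -2 + 1 = -1$)
$K = \frac{19}{7}$ ($K = 4 - \left(\left(- \frac{1}{7}\right) \left(-2\right) - -1\right) = 4 - \left(\frac{2}{7} + 1\right) = 4 - \frac{9}{7} = \frac{19}{7} \approx 2.7143$)
$o{\left(B \right)} = 4 B^{2}$ ($o{\left(B \right)} = \left(2 B\right)^{2} = 4 B^{2}$)
$a{\left(z \right)} = 18$
$F{\left(Y \right)} = 18 Y$
$\left(o{\left(-27 \right)} + 1233\right) + F{\left(42 \right)} = \left(4 \left(-27\right)^{2} + 1233\right) + 18 \cdot 42 = \left(4 \cdot 729 + 1233\right) + 756 = \left(2916 + 1233\right) + 756 = 4149 + 756 = 4905$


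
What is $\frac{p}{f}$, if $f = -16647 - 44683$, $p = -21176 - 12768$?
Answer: $\frac{16972}{30665} \approx 0.55346$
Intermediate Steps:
$p = -33944$ ($p = -21176 - 12768 = -33944$)
$f = -61330$
$\frac{p}{f} = - \frac{33944}{-61330} = \left(-33944\right) \left(- \frac{1}{61330}\right) = \frac{16972}{30665}$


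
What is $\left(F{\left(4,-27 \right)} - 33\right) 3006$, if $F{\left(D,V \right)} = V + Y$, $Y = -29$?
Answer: $-267534$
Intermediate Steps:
$F{\left(D,V \right)} = -29 + V$ ($F{\left(D,V \right)} = V - 29 = -29 + V$)
$\left(F{\left(4,-27 \right)} - 33\right) 3006 = \left(\left(-29 - 27\right) - 33\right) 3006 = \left(-56 - 33\right) 3006 = \left(-89\right) 3006 = -267534$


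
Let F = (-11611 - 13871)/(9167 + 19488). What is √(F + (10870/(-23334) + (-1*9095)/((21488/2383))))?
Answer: I*√11272162200383282075442015/105644451660 ≈ 31.78*I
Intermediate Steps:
F = -25482/28655 ≈ -0.88927
√(F + (10870/(-23334) + (-1*9095)/((21488/2383)))) = √(-25482/28655 + (10870/(-23334) + (-1*9095)/((21488/2383)))) = √(-25482/28655 + (10870*(-1/23334) - 9095/(21488*(1/2383)))) = √(-25482/28655 + (-5435/11667 - 9095/21488/2383)) = √(-25482/28655 + (-5435/11667 - 9095*2383/21488)) = √(-25482/28655 + (-5435/11667 - 1274905/1264)) = √(-25482/28655 - 14881186475/14747088) = √(-426796183737541/422577806640) = I*√11272162200383282075442015/105644451660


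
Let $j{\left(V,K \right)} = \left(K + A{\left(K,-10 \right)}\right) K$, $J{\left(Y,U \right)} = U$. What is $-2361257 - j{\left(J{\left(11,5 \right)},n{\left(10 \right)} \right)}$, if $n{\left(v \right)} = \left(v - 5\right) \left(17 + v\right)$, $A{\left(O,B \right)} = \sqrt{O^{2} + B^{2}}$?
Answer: $-2379482 - 675 \sqrt{733} \approx -2.3978 \cdot 10^{6}$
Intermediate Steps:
$A{\left(O,B \right)} = \sqrt{B^{2} + O^{2}}$
$n{\left(v \right)} = \left(-5 + v\right) \left(17 + v\right)$
$j{\left(V,K \right)} = K \left(K + \sqrt{100 + K^{2}}\right)$ ($j{\left(V,K \right)} = \left(K + \sqrt{\left(-10\right)^{2} + K^{2}}\right) K = \left(K + \sqrt{100 + K^{2}}\right) K = K \left(K + \sqrt{100 + K^{2}}\right)$)
$-2361257 - j{\left(J{\left(11,5 \right)},n{\left(10 \right)} \right)} = -2361257 - \left(-85 + 10^{2} + 12 \cdot 10\right) \left(\left(-85 + 10^{2} + 12 \cdot 10\right) + \sqrt{100 + \left(-85 + 10^{2} + 12 \cdot 10\right)^{2}}\right) = -2361257 - \left(-85 + 100 + 120\right) \left(\left(-85 + 100 + 120\right) + \sqrt{100 + \left(-85 + 100 + 120\right)^{2}}\right) = -2361257 - 135 \left(135 + \sqrt{100 + 135^{2}}\right) = -2361257 - 135 \left(135 + \sqrt{100 + 18225}\right) = -2361257 - 135 \left(135 + \sqrt{18325}\right) = -2361257 - 135 \left(135 + 5 \sqrt{733}\right) = -2361257 - \left(18225 + 675 \sqrt{733}\right) = -2379482 - 675 \sqrt{733}$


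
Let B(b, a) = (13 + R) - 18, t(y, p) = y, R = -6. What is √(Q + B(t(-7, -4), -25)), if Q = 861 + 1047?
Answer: √1897 ≈ 43.555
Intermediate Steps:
B(b, a) = -11 (B(b, a) = (13 - 6) - 18 = 7 - 18 = -11)
Q = 1908
√(Q + B(t(-7, -4), -25)) = √(1908 - 11) = √1897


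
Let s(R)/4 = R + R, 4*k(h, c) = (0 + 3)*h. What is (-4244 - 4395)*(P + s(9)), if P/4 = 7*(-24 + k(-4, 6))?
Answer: 5909076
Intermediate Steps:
k(h, c) = 3*h/4 (k(h, c) = ((0 + 3)*h)/4 = (3*h)/4 = 3*h/4)
P = -756 (P = 4*(7*(-24 + (¾)*(-4))) = 4*(7*(-24 - 3)) = 4*(7*(-27)) = 4*(-189) = -756)
s(R) = 8*R (s(R) = 4*(R + R) = 4*(2*R) = 8*R)
(-4244 - 4395)*(P + s(9)) = (-4244 - 4395)*(-756 + 8*9) = -8639*(-756 + 72) = -8639*(-684) = 5909076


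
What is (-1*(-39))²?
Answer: 1521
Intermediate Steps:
(-1*(-39))² = 39² = 1521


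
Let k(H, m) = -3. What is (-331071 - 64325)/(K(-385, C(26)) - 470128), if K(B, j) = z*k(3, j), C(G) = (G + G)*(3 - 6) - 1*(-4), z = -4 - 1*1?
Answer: 395396/470113 ≈ 0.84107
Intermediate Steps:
z = -5 (z = -4 - 1 = -5)
C(G) = 4 - 6*G (C(G) = (2*G)*(-3) + 4 = -6*G + 4 = 4 - 6*G)
K(B, j) = 15 (K(B, j) = -5*(-3) = 15)
(-331071 - 64325)/(K(-385, C(26)) - 470128) = (-331071 - 64325)/(15 - 470128) = -395396/(-470113) = -395396*(-1/470113) = 395396/470113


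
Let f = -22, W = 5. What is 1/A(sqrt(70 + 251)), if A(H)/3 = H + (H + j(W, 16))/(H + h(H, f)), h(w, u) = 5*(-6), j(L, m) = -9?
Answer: 17/172617 + 62*sqrt(321)/57539 ≈ 0.019404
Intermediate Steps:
h(w, u) = -30
A(H) = 3*H + 3*(-9 + H)/(-30 + H) (A(H) = 3*(H + (H - 9)/(H - 30)) = 3*(H + (-9 + H)/(-30 + H)) = 3*H + 3*(-9 + H)/(-30 + H))
1/A(sqrt(70 + 251)) = 1/(3*(-9 + (sqrt(70 + 251))**2 - 29*sqrt(70 + 251))/(-30 + sqrt(70 + 251))) = 1/(3*(-9 + (sqrt(321))**2 - 29*sqrt(321))/(-30 + sqrt(321))) = 1/(3*(-9 + 321 - 29*sqrt(321))/(-30 + sqrt(321))) = 1/(3*(312 - 29*sqrt(321))/(-30 + sqrt(321))) = (-30 + sqrt(321))/(3*(312 - 29*sqrt(321)))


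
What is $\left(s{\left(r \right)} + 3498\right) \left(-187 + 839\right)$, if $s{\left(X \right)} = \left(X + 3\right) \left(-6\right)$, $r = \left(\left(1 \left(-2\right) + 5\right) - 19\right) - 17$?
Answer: $2398056$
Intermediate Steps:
$r = -33$ ($r = \left(\left(-2 + 5\right) - 19\right) - 17 = \left(3 - 19\right) - 17 = -16 - 17 = -33$)
$s{\left(X \right)} = -18 - 6 X$ ($s{\left(X \right)} = \left(3 + X\right) \left(-6\right) = -18 - 6 X$)
$\left(s{\left(r \right)} + 3498\right) \left(-187 + 839\right) = \left(\left(-18 - -198\right) + 3498\right) \left(-187 + 839\right) = \left(\left(-18 + 198\right) + 3498\right) 652 = \left(180 + 3498\right) 652 = 3678 \cdot 652 = 2398056$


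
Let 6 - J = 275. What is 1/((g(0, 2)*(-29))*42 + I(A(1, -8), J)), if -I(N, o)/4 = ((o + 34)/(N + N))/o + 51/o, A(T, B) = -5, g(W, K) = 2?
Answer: -269/654986 ≈ -0.00041070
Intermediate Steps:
J = -269 (J = 6 - 1*275 = 6 - 275 = -269)
I(N, o) = -204/o - 2*(34 + o)/(N*o) (I(N, o) = -4*(((o + 34)/(N + N))/o + 51/o) = -4*(((34 + o)/((2*N)))/o + 51/o) = -4*(((34 + o)*(1/(2*N)))/o + 51/o) = -4*(((34 + o)/(2*N))/o + 51/o) = -4*((34 + o)/(2*N*o) + 51/o) = -4*(51/o + (34 + o)/(2*N*o)) = -204/o - 2*(34 + o)/(N*o))
1/((g(0, 2)*(-29))*42 + I(A(1, -8), J)) = 1/((2*(-29))*42 + 2*(-34 - 1*(-269) - 102*(-5))/(-5*(-269))) = 1/(-58*42 + 2*(-1/5)*(-1/269)*(-34 + 269 + 510)) = 1/(-2436 + 2*(-1/5)*(-1/269)*745) = 1/(-2436 + 298/269) = 1/(-654986/269) = -269/654986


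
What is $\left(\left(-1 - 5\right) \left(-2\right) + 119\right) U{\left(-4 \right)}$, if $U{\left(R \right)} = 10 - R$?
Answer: $1834$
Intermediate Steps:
$\left(\left(-1 - 5\right) \left(-2\right) + 119\right) U{\left(-4 \right)} = \left(\left(-1 - 5\right) \left(-2\right) + 119\right) \left(10 - -4\right) = \left(\left(-6\right) \left(-2\right) + 119\right) \left(10 + 4\right) = \left(12 + 119\right) 14 = 131 \cdot 14 = 1834$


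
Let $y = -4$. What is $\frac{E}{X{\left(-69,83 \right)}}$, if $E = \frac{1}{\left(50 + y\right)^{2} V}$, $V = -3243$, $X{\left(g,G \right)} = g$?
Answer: $\frac{1}{473490972} \approx 2.112 \cdot 10^{-9}$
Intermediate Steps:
$E = - \frac{1}{6862188}$ ($E = \frac{1}{\left(50 - 4\right)^{2} \left(-3243\right)} = \frac{1}{46^{2}} \left(- \frac{1}{3243}\right) = \frac{1}{2116} \left(- \frac{1}{3243}\right) = - \frac{1}{6862188} \approx -1.4573 \cdot 10^{-7}$)
$\frac{E}{X{\left(-69,83 \right)}} = - \frac{1}{6862188 \left(-69\right)} = \left(- \frac{1}{6862188}\right) \left(- \frac{1}{69}\right) = \frac{1}{473490972}$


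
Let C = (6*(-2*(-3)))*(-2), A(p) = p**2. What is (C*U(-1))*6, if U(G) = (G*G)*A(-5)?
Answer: -10800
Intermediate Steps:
U(G) = 25*G**2 (U(G) = (G*G)*(-5)**2 = G**2*25 = 25*G**2)
C = -72 (C = (6*6)*(-2) = 36*(-2) = -72)
(C*U(-1))*6 = -1800*(-1)**2*6 = -1800*6 = -10800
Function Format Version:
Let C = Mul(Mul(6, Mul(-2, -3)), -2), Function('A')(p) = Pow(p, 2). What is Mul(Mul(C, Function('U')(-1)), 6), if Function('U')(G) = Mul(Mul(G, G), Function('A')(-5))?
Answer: -10800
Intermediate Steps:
Function('U')(G) = Mul(25, Pow(G, 2)) (Function('U')(G) = Mul(Mul(G, G), Pow(-5, 2)) = Mul(Pow(G, 2), 25) = Mul(25, Pow(G, 2)))
C = -72 (C = Mul(Mul(6, 6), -2) = Mul(36, -2) = -72)
Mul(Mul(C, Function('U')(-1)), 6) = Mul(Mul(-72, Mul(25, Pow(-1, 2))), 6) = Mul(Mul(-72, Mul(25, 1)), 6) = Mul(Mul(-72, 25), 6) = Mul(-1800, 6) = -10800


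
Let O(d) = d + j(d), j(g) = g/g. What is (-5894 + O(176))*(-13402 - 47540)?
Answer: 348405414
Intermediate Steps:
j(g) = 1
O(d) = 1 + d (O(d) = d + 1 = 1 + d)
(-5894 + O(176))*(-13402 - 47540) = (-5894 + (1 + 176))*(-13402 - 47540) = (-5894 + 177)*(-60942) = -5717*(-60942) = 348405414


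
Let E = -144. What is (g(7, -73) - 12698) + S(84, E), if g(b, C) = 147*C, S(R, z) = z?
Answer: -23573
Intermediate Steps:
(g(7, -73) - 12698) + S(84, E) = (147*(-73) - 12698) - 144 = (-10731 - 12698) - 144 = -23429 - 144 = -23573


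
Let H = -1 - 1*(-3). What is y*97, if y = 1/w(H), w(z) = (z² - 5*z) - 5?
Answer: -97/11 ≈ -8.8182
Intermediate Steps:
H = 2 (H = -1 + 3 = 2)
w(z) = -5 + z² - 5*z
y = -1/11 (y = 1/(-5 + 2² - 5*2) = 1/(-5 + 4 - 10) = 1/(-11) = -1/11 ≈ -0.090909)
y*97 = -1/11*97 = -97/11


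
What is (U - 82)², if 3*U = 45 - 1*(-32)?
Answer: 28561/9 ≈ 3173.4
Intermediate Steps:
U = 77/3 (U = (45 - 1*(-32))/3 = (45 + 32)/3 = (⅓)*77 = 77/3 ≈ 25.667)
(U - 82)² = (77/3 - 82)² = (-169/3)² = 28561/9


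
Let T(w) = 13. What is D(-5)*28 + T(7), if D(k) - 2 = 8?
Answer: 293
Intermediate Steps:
D(k) = 10 (D(k) = 2 + 8 = 10)
D(-5)*28 + T(7) = 10*28 + 13 = 280 + 13 = 293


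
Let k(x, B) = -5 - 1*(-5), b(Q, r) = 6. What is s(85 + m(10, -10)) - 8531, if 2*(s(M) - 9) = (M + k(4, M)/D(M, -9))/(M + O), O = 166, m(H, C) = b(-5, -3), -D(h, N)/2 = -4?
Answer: -4380217/514 ≈ -8521.8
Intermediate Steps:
D(h, N) = 8 (D(h, N) = -2*(-4) = 8)
k(x, B) = 0 (k(x, B) = -5 + 5 = 0)
m(H, C) = 6
s(M) = 9 + M/(2*(166 + M)) (s(M) = 9 + ((M + 0/8)/(M + 166))/2 = 9 + ((M + 0*(⅛))/(166 + M))/2 = 9 + ((M + 0)/(166 + M))/2 = 9 + (M/(166 + M))/2 = 9 + M/(2*(166 + M)))
s(85 + m(10, -10)) - 8531 = (2988 + 19*(85 + 6))/(2*(166 + (85 + 6))) - 8531 = (2988 + 19*91)/(2*(166 + 91)) - 8531 = (½)*(2988 + 1729)/257 - 8531 = (½)*(1/257)*4717 - 8531 = 4717/514 - 8531 = -4380217/514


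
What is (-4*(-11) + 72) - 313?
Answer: -197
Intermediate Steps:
(-4*(-11) + 72) - 313 = (44 + 72) - 313 = 116 - 313 = -197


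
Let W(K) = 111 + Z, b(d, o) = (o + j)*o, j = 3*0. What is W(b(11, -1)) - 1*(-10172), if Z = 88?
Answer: 10371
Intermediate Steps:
j = 0
b(d, o) = o² (b(d, o) = (o + 0)*o = o*o = o²)
W(K) = 199 (W(K) = 111 + 88 = 199)
W(b(11, -1)) - 1*(-10172) = 199 - 1*(-10172) = 199 + 10172 = 10371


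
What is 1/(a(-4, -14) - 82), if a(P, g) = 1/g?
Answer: -14/1149 ≈ -0.012185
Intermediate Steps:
1/(a(-4, -14) - 82) = 1/(1/(-14) - 82) = 1/(-1/14 - 82) = 1/(-1149/14) = -14/1149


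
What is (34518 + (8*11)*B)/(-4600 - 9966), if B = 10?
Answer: -17699/7283 ≈ -2.4302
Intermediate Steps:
(34518 + (8*11)*B)/(-4600 - 9966) = (34518 + (8*11)*10)/(-4600 - 9966) = (34518 + 88*10)/(-14566) = (34518 + 880)*(-1/14566) = 35398*(-1/14566) = -17699/7283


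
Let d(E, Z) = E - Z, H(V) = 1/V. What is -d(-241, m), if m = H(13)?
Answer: 3134/13 ≈ 241.08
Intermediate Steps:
m = 1/13 ≈ 0.076923
-d(-241, m) = -(-241 - 1*1/13) = -(-241 - 1/13) = -1*(-3134/13) = 3134/13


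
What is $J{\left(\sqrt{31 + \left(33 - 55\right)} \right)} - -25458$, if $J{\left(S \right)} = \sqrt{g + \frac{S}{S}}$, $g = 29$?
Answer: $25458 + \sqrt{30} \approx 25463.0$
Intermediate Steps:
$J{\left(S \right)} = \sqrt{30}$ ($J{\left(S \right)} = \sqrt{29 + \frac{S}{S}} = \sqrt{29 + 1} = \sqrt{30}$)
$J{\left(\sqrt{31 + \left(33 - 55\right)} \right)} - -25458 = \sqrt{30} - -25458 = \sqrt{30} + 25458 = 25458 + \sqrt{30}$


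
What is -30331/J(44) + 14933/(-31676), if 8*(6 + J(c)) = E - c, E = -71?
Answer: 7683683969/5163188 ≈ 1488.2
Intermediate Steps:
J(c) = -119/8 - c/8 (J(c) = -6 + (-71 - c)/8 = -6 + (-71/8 - c/8) = -119/8 - c/8)
-30331/J(44) + 14933/(-31676) = -30331/(-119/8 - ⅛*44) + 14933/(-31676) = -30331/(-119/8 - 11/2) + 14933*(-1/31676) = -30331/(-163/8) - 14933/31676 = -30331*(-8/163) - 14933/31676 = 242648/163 - 14933/31676 = 7683683969/5163188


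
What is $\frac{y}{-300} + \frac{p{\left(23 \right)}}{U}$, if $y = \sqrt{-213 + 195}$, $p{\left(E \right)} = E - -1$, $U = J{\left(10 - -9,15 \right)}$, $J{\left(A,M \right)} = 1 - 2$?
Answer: $-24 - \frac{i \sqrt{2}}{100} \approx -24.0 - 0.014142 i$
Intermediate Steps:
$J{\left(A,M \right)} = -1$
$U = -1$
$p{\left(E \right)} = 1 + E$ ($p{\left(E \right)} = E + 1 = 1 + E$)
$y = 3 i \sqrt{2}$ ($y = \sqrt{-18} = 3 i \sqrt{2} \approx 4.2426 i$)
$\frac{y}{-300} + \frac{p{\left(23 \right)}}{U} = \frac{3 i \sqrt{2}}{-300} + \frac{1 + 23}{-1} = 3 i \sqrt{2} \left(- \frac{1}{300}\right) + 24 \left(-1\right) = - \frac{i \sqrt{2}}{100} - 24 = -24 - \frac{i \sqrt{2}}{100}$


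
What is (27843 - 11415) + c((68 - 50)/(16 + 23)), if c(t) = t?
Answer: 213570/13 ≈ 16428.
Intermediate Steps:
(27843 - 11415) + c((68 - 50)/(16 + 23)) = (27843 - 11415) + (68 - 50)/(16 + 23) = 16428 + 18/39 = 16428 + 18*(1/39) = 16428 + 6/13 = 213570/13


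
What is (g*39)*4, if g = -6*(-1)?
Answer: 936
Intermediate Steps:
g = 6
(g*39)*4 = (6*39)*4 = 234*4 = 936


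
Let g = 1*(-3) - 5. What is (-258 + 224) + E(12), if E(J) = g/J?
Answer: -104/3 ≈ -34.667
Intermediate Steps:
g = -8 (g = -3 - 5 = -8)
E(J) = -8/J
(-258 + 224) + E(12) = (-258 + 224) - 8/12 = -34 - 8*1/12 = -34 - ⅔ = -104/3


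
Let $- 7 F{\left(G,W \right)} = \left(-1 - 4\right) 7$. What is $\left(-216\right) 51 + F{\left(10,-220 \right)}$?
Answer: $-11011$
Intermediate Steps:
$F{\left(G,W \right)} = 5$ ($F{\left(G,W \right)} = - \frac{\left(-1 - 4\right) 7}{7} = - \frac{\left(-5\right) 7}{7} = \left(- \frac{1}{7}\right) \left(-35\right) = 5$)
$\left(-216\right) 51 + F{\left(10,-220 \right)} = \left(-216\right) 51 + 5 = -11016 + 5 = -11011$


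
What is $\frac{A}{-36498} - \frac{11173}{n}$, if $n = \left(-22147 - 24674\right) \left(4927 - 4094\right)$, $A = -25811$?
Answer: $\frac{47956459637}{67785290034} \approx 0.70748$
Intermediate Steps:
$n = -39001893$ ($n = \left(-46821\right) 833 = -39001893$)
$\frac{A}{-36498} - \frac{11173}{n} = - \frac{25811}{-36498} - \frac{11173}{-39001893} = \left(-25811\right) \left(- \frac{1}{36498}\right) - - \frac{11173}{39001893} = \frac{25811}{36498} + \frac{11173}{39001893} = \frac{47956459637}{67785290034}$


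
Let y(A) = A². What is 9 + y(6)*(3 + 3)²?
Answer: 1305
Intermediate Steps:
9 + y(6)*(3 + 3)² = 9 + 6²*(3 + 3)² = 9 + 36*6² = 9 + 36*36 = 9 + 1296 = 1305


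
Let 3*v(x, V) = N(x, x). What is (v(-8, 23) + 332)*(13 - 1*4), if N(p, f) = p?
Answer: 2964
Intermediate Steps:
v(x, V) = x/3
(v(-8, 23) + 332)*(13 - 1*4) = ((⅓)*(-8) + 332)*(13 - 1*4) = (-8/3 + 332)*(13 - 4) = (988/3)*9 = 2964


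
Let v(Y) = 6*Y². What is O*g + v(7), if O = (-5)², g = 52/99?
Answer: 30406/99 ≈ 307.13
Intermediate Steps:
g = 52/99 (g = 52*(1/99) = 52/99 ≈ 0.52525)
O = 25
O*g + v(7) = 25*(52/99) + 6*7² = 1300/99 + 6*49 = 1300/99 + 294 = 30406/99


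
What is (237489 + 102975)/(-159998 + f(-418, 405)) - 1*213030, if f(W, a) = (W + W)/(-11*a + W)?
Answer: -2516585381782/11813173 ≈ -2.1303e+5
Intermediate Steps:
f(W, a) = 2*W/(W - 11*a) (f(W, a) = (2*W)/(W - 11*a) = 2*W/(W - 11*a))
(237489 + 102975)/(-159998 + f(-418, 405)) - 1*213030 = (237489 + 102975)/(-159998 + 2*(-418)/(-418 - 11*405)) - 1*213030 = 340464/(-159998 + 2*(-418)/(-418 - 4455)) - 213030 = 340464/(-159998 + 2*(-418)/(-4873)) - 213030 = 340464/(-159998 + 2*(-418)*(-1/4873)) - 213030 = 340464/(-159998 + 76/443) - 213030 = 340464/(-70879038/443) - 213030 = 340464*(-443/70879038) - 213030 = -25137592/11813173 - 213030 = -2516585381782/11813173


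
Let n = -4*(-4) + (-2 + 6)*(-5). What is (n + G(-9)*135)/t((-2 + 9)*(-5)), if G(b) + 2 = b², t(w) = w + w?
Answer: -1523/10 ≈ -152.30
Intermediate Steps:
t(w) = 2*w
G(b) = -2 + b²
n = -4 (n = 16 + 4*(-5) = 16 - 20 = -4)
(n + G(-9)*135)/t((-2 + 9)*(-5)) = (-4 + (-2 + (-9)²)*135)/((2*((-2 + 9)*(-5)))) = (-4 + (-2 + 81)*135)/((2*(7*(-5)))) = (-4 + 79*135)/((2*(-35))) = (-4 + 10665)/(-70) = 10661*(-1/70) = -1523/10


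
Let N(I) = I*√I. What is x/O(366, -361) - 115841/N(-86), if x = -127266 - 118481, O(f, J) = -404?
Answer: 245747/404 - 115841*I*√86/7396 ≈ 608.28 - 145.25*I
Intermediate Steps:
x = -245747
N(I) = I^(3/2)
x/O(366, -361) - 115841/N(-86) = -245747/(-404) - 115841*I*√86/7396 = -245747*(-1/404) - 115841*I*√86/7396 = 245747/404 - 115841*I*√86/7396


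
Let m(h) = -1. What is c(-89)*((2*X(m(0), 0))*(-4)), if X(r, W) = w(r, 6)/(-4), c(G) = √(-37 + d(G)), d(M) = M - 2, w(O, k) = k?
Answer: 96*I*√2 ≈ 135.76*I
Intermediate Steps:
d(M) = -2 + M
c(G) = √(-39 + G) (c(G) = √(-37 + (-2 + G)) = √(-39 + G))
X(r, W) = -3/2 (X(r, W) = 6/(-4) = 6*(-¼) = -3/2)
c(-89)*((2*X(m(0), 0))*(-4)) = √(-39 - 89)*((2*(-3/2))*(-4)) = √(-128)*(-3*(-4)) = (8*I*√2)*12 = 96*I*√2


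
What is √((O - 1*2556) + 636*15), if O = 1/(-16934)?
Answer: √2002734309370/16934 ≈ 83.570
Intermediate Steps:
O = -1/16934 ≈ -5.9053e-5
√((O - 1*2556) + 636*15) = √((-1/16934 - 1*2556) + 636*15) = √((-1/16934 - 2556) + 9540) = √(-43283305/16934 + 9540) = √(118267055/16934) = √2002734309370/16934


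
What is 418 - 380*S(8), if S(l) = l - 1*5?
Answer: -722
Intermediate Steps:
S(l) = -5 + l (S(l) = l - 5 = -5 + l)
418 - 380*S(8) = 418 - 380*(-5 + 8) = 418 - 380*3 = 418 - 1140 = -722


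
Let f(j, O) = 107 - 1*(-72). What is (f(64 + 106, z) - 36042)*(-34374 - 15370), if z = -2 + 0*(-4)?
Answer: 1783969072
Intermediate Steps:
z = -2 (z = -2 + 0 = -2)
f(j, O) = 179 (f(j, O) = 107 + 72 = 179)
(f(64 + 106, z) - 36042)*(-34374 - 15370) = (179 - 36042)*(-34374 - 15370) = -35863*(-49744) = 1783969072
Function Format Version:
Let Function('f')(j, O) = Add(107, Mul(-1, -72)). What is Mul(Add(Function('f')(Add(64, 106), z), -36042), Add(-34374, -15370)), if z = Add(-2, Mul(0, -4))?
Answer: 1783969072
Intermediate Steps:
z = -2 (z = Add(-2, 0) = -2)
Function('f')(j, O) = 179 (Function('f')(j, O) = Add(107, 72) = 179)
Mul(Add(Function('f')(Add(64, 106), z), -36042), Add(-34374, -15370)) = Mul(Add(179, -36042), Add(-34374, -15370)) = Mul(-35863, -49744) = 1783969072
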